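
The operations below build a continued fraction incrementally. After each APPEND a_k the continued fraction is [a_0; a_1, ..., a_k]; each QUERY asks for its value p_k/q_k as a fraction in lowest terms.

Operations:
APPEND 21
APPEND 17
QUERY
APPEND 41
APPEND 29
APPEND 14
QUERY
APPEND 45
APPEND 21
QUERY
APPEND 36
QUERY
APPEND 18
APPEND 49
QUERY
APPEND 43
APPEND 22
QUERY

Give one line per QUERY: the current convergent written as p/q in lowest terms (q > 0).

APPEND 21: p_0 = 21·1 + 0 = 21, q_0 = 21·0 + 1 = 1 → 21/1
APPEND 17: p_1 = 17·21 + 1 = 358, q_1 = 17·1 + 0 = 17 → 358/17
APPEND 41: p_2 = 41·358 + 21 = 14699, q_2 = 41·17 + 1 = 698 → 14699/698
APPEND 29: p_3 = 29·14699 + 358 = 426629, q_3 = 29·698 + 17 = 20259 → 426629/20259
APPEND 14: p_4 = 14·426629 + 14699 = 5987505, q_4 = 14·20259 + 698 = 284324 → 5987505/284324
APPEND 45: p_5 = 45·5987505 + 426629 = 269864354, q_5 = 45·284324 + 20259 = 12814839 → 269864354/12814839
APPEND 21: p_6 = 21·269864354 + 5987505 = 5673138939, q_6 = 21·12814839 + 284324 = 269395943 → 5673138939/269395943
APPEND 36: p_7 = 36·5673138939 + 269864354 = 204502866158, q_7 = 36·269395943 + 12814839 = 9711068787 → 204502866158/9711068787
APPEND 18: p_8 = 18·204502866158 + 5673138939 = 3686724729783, q_8 = 18·9711068787 + 269395943 = 175068634109 → 3686724729783/175068634109
APPEND 49: p_9 = 49·3686724729783 + 204502866158 = 180854014625525, q_9 = 49·175068634109 + 9711068787 = 8588074140128 → 180854014625525/8588074140128
APPEND 43: p_10 = 43·180854014625525 + 3686724729783 = 7780409353627358, q_10 = 43·8588074140128 + 175068634109 = 369462256659613 → 7780409353627358/369462256659613
APPEND 22: p_11 = 22·7780409353627358 + 180854014625525 = 171349859794427401, q_11 = 22·369462256659613 + 8588074140128 = 8136757720651614 → 171349859794427401/8136757720651614

358/17
5987505/284324
5673138939/269395943
204502866158/9711068787
180854014625525/8588074140128
171349859794427401/8136757720651614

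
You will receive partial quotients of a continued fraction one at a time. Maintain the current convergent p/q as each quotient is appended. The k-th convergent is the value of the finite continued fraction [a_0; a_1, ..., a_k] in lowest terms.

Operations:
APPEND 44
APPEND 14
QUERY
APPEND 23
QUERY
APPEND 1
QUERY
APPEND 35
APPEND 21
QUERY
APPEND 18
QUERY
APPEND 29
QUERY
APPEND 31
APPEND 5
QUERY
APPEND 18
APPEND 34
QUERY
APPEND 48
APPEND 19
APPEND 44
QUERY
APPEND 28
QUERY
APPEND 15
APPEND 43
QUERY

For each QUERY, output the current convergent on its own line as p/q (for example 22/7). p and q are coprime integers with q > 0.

617/14
14235/323
14852/337
11230007/254815
202674181/4598788
5888781256/133619667
919663246841/20867661992
569967236679511/12932868288906
22938090871572377855/520477825654055997
642787242488288362328/14585194042591101193
416226896554911894311653/9444415898016975778549

APPEND 44: p_0 = 44·1 + 0 = 44, q_0 = 44·0 + 1 = 1 → 44/1
APPEND 14: p_1 = 14·44 + 1 = 617, q_1 = 14·1 + 0 = 14 → 617/14
APPEND 23: p_2 = 23·617 + 44 = 14235, q_2 = 23·14 + 1 = 323 → 14235/323
APPEND 1: p_3 = 1·14235 + 617 = 14852, q_3 = 1·323 + 14 = 337 → 14852/337
APPEND 35: p_4 = 35·14852 + 14235 = 534055, q_4 = 35·337 + 323 = 12118 → 534055/12118
APPEND 21: p_5 = 21·534055 + 14852 = 11230007, q_5 = 21·12118 + 337 = 254815 → 11230007/254815
APPEND 18: p_6 = 18·11230007 + 534055 = 202674181, q_6 = 18·254815 + 12118 = 4598788 → 202674181/4598788
APPEND 29: p_7 = 29·202674181 + 11230007 = 5888781256, q_7 = 29·4598788 + 254815 = 133619667 → 5888781256/133619667
APPEND 31: p_8 = 31·5888781256 + 202674181 = 182754893117, q_8 = 31·133619667 + 4598788 = 4146808465 → 182754893117/4146808465
APPEND 5: p_9 = 5·182754893117 + 5888781256 = 919663246841, q_9 = 5·4146808465 + 133619667 = 20867661992 → 919663246841/20867661992
APPEND 18: p_10 = 18·919663246841 + 182754893117 = 16736693336255, q_10 = 18·20867661992 + 4146808465 = 379764724321 → 16736693336255/379764724321
APPEND 34: p_11 = 34·16736693336255 + 919663246841 = 569967236679511, q_11 = 34·379764724321 + 20867661992 = 12932868288906 → 569967236679511/12932868288906
APPEND 48: p_12 = 48·569967236679511 + 16736693336255 = 27375164053952783, q_12 = 48·12932868288906 + 379764724321 = 621157442591809 → 27375164053952783/621157442591809
APPEND 19: p_13 = 19·27375164053952783 + 569967236679511 = 520698084261782388, q_13 = 19·621157442591809 + 12932868288906 = 11814924277533277 → 520698084261782388/11814924277533277
APPEND 44: p_14 = 44·520698084261782388 + 27375164053952783 = 22938090871572377855, q_14 = 44·11814924277533277 + 621157442591809 = 520477825654055997 → 22938090871572377855/520477825654055997
APPEND 28: p_15 = 28·22938090871572377855 + 520698084261782388 = 642787242488288362328, q_15 = 28·520477825654055997 + 11814924277533277 = 14585194042591101193 → 642787242488288362328/14585194042591101193
APPEND 15: p_16 = 15·642787242488288362328 + 22938090871572377855 = 9664746728195897812775, q_16 = 15·14585194042591101193 + 520477825654055997 = 219298388464520573892 → 9664746728195897812775/219298388464520573892
APPEND 43: p_17 = 43·9664746728195897812775 + 642787242488288362328 = 416226896554911894311653, q_17 = 43·219298388464520573892 + 14585194042591101193 = 9444415898016975778549 → 416226896554911894311653/9444415898016975778549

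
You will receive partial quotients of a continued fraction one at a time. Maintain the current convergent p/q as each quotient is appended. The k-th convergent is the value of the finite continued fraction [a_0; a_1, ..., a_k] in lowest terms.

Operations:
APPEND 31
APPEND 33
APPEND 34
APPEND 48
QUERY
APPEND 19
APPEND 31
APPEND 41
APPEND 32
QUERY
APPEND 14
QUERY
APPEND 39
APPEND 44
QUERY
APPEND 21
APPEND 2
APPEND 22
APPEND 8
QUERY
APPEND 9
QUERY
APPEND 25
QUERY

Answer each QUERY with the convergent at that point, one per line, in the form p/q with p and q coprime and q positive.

1673680/53937
1298986775585/41861914891
18226377302694/587373997763
31351845246851338/1010363078414275
244143794403228753964/7867922087098253801
2227643429729335158817/71789352605863132294
55935229537636607724389/1802601737233676561151

APPEND 31: p_0 = 31·1 + 0 = 31, q_0 = 31·0 + 1 = 1 → 31/1
APPEND 33: p_1 = 33·31 + 1 = 1024, q_1 = 33·1 + 0 = 33 → 1024/33
APPEND 34: p_2 = 34·1024 + 31 = 34847, q_2 = 34·33 + 1 = 1123 → 34847/1123
APPEND 48: p_3 = 48·34847 + 1024 = 1673680, q_3 = 48·1123 + 33 = 53937 → 1673680/53937
APPEND 19: p_4 = 19·1673680 + 34847 = 31834767, q_4 = 19·53937 + 1123 = 1025926 → 31834767/1025926
APPEND 31: p_5 = 31·31834767 + 1673680 = 988551457, q_5 = 31·1025926 + 53937 = 31857643 → 988551457/31857643
APPEND 41: p_6 = 41·988551457 + 31834767 = 40562444504, q_6 = 41·31857643 + 1025926 = 1307189289 → 40562444504/1307189289
APPEND 32: p_7 = 32·40562444504 + 988551457 = 1298986775585, q_7 = 32·1307189289 + 31857643 = 41861914891 → 1298986775585/41861914891
APPEND 14: p_8 = 14·1298986775585 + 40562444504 = 18226377302694, q_8 = 14·41861914891 + 1307189289 = 587373997763 → 18226377302694/587373997763
APPEND 39: p_9 = 39·18226377302694 + 1298986775585 = 712127701580651, q_9 = 39·587373997763 + 41861914891 = 22949447827648 → 712127701580651/22949447827648
APPEND 44: p_10 = 44·712127701580651 + 18226377302694 = 31351845246851338, q_10 = 44·22949447827648 + 587373997763 = 1010363078414275 → 31351845246851338/1010363078414275
APPEND 21: p_11 = 21·31351845246851338 + 712127701580651 = 659100877885458749, q_11 = 21·1010363078414275 + 22949447827648 = 21240574094527423 → 659100877885458749/21240574094527423
APPEND 2: p_12 = 2·659100877885458749 + 31351845246851338 = 1349553601017768836, q_12 = 2·21240574094527423 + 1010363078414275 = 43491511267469121 → 1349553601017768836/43491511267469121
APPEND 22: p_13 = 22·1349553601017768836 + 659100877885458749 = 30349280100276373141, q_13 = 22·43491511267469121 + 21240574094527423 = 978053821978848085 → 30349280100276373141/978053821978848085
APPEND 8: p_14 = 8·30349280100276373141 + 1349553601017768836 = 244143794403228753964, q_14 = 8·978053821978848085 + 43491511267469121 = 7867922087098253801 → 244143794403228753964/7867922087098253801
APPEND 9: p_15 = 9·244143794403228753964 + 30349280100276373141 = 2227643429729335158817, q_15 = 9·7867922087098253801 + 978053821978848085 = 71789352605863132294 → 2227643429729335158817/71789352605863132294
APPEND 25: p_16 = 25·2227643429729335158817 + 244143794403228753964 = 55935229537636607724389, q_16 = 25·71789352605863132294 + 7867922087098253801 = 1802601737233676561151 → 55935229537636607724389/1802601737233676561151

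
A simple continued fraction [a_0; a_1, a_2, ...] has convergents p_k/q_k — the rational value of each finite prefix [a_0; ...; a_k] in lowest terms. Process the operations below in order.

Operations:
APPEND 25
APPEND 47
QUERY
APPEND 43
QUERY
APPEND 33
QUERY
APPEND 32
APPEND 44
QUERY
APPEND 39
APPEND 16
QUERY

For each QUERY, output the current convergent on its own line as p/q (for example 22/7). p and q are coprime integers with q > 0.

1176/47
50593/2022
1670745/66773
2356305797/94172125
1473547354053/58891798253

APPEND 25: p_0 = 25·1 + 0 = 25, q_0 = 25·0 + 1 = 1 → 25/1
APPEND 47: p_1 = 47·25 + 1 = 1176, q_1 = 47·1 + 0 = 47 → 1176/47
APPEND 43: p_2 = 43·1176 + 25 = 50593, q_2 = 43·47 + 1 = 2022 → 50593/2022
APPEND 33: p_3 = 33·50593 + 1176 = 1670745, q_3 = 33·2022 + 47 = 66773 → 1670745/66773
APPEND 32: p_4 = 32·1670745 + 50593 = 53514433, q_4 = 32·66773 + 2022 = 2138758 → 53514433/2138758
APPEND 44: p_5 = 44·53514433 + 1670745 = 2356305797, q_5 = 44·2138758 + 66773 = 94172125 → 2356305797/94172125
APPEND 39: p_6 = 39·2356305797 + 53514433 = 91949440516, q_6 = 39·94172125 + 2138758 = 3674851633 → 91949440516/3674851633
APPEND 16: p_7 = 16·91949440516 + 2356305797 = 1473547354053, q_7 = 16·3674851633 + 94172125 = 58891798253 → 1473547354053/58891798253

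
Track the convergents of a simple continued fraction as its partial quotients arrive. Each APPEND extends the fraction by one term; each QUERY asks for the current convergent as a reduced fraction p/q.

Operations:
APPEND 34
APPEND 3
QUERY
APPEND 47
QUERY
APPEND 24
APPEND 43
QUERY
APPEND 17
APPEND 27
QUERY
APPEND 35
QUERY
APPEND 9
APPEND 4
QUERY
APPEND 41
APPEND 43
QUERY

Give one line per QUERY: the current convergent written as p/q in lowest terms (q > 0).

APPEND 34: p_0 = 34·1 + 0 = 34, q_0 = 34·0 + 1 = 1 → 34/1
APPEND 3: p_1 = 3·34 + 1 = 103, q_1 = 3·1 + 0 = 3 → 103/3
APPEND 47: p_2 = 47·103 + 34 = 4875, q_2 = 47·3 + 1 = 142 → 4875/142
APPEND 24: p_3 = 24·4875 + 103 = 117103, q_3 = 24·142 + 3 = 3411 → 117103/3411
APPEND 43: p_4 = 43·117103 + 4875 = 5040304, q_4 = 43·3411 + 142 = 146815 → 5040304/146815
APPEND 17: p_5 = 17·5040304 + 117103 = 85802271, q_5 = 17·146815 + 3411 = 2499266 → 85802271/2499266
APPEND 27: p_6 = 27·85802271 + 5040304 = 2321701621, q_6 = 27·2499266 + 146815 = 67626997 → 2321701621/67626997
APPEND 35: p_7 = 35·2321701621 + 85802271 = 81345359006, q_7 = 35·67626997 + 2499266 = 2369444161 → 81345359006/2369444161
APPEND 9: p_8 = 9·81345359006 + 2321701621 = 734429932675, q_8 = 9·2369444161 + 67626997 = 21392624446 → 734429932675/21392624446
APPEND 4: p_9 = 4·734429932675 + 81345359006 = 3019065089706, q_9 = 4·21392624446 + 2369444161 = 87939941945 → 3019065089706/87939941945
APPEND 41: p_10 = 41·3019065089706 + 734429932675 = 124516098610621, q_10 = 41·87939941945 + 21392624446 = 3626930244191 → 124516098610621/3626930244191
APPEND 43: p_11 = 43·124516098610621 + 3019065089706 = 5357211305346409, q_11 = 43·3626930244191 + 87939941945 = 156045940442158 → 5357211305346409/156045940442158

103/3
4875/142
5040304/146815
2321701621/67626997
81345359006/2369444161
3019065089706/87939941945
5357211305346409/156045940442158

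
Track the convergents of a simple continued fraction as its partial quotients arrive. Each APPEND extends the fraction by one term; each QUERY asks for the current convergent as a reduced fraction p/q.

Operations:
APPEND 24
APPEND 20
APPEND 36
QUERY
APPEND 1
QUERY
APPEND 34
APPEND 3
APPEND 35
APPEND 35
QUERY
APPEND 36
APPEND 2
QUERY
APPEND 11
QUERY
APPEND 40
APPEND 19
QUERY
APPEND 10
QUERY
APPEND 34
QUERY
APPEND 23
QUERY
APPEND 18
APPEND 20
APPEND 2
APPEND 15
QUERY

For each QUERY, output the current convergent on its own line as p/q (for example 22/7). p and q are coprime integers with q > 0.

APPEND 24: p_0 = 24·1 + 0 = 24, q_0 = 24·0 + 1 = 1 → 24/1
APPEND 20: p_1 = 20·24 + 1 = 481, q_1 = 20·1 + 0 = 20 → 481/20
APPEND 36: p_2 = 36·481 + 24 = 17340, q_2 = 36·20 + 1 = 721 → 17340/721
APPEND 1: p_3 = 1·17340 + 481 = 17821, q_3 = 1·721 + 20 = 741 → 17821/741
APPEND 34: p_4 = 34·17821 + 17340 = 623254, q_4 = 34·741 + 721 = 25915 → 623254/25915
APPEND 3: p_5 = 3·623254 + 17821 = 1887583, q_5 = 3·25915 + 741 = 78486 → 1887583/78486
APPEND 35: p_6 = 35·1887583 + 623254 = 66688659, q_6 = 35·78486 + 25915 = 2772925 → 66688659/2772925
APPEND 35: p_7 = 35·66688659 + 1887583 = 2335990648, q_7 = 35·2772925 + 78486 = 97130861 → 2335990648/97130861
APPEND 36: p_8 = 36·2335990648 + 66688659 = 84162351987, q_8 = 36·97130861 + 2772925 = 3499483921 → 84162351987/3499483921
APPEND 2: p_9 = 2·84162351987 + 2335990648 = 170660694622, q_9 = 2·3499483921 + 97130861 = 7096098703 → 170660694622/7096098703
APPEND 11: p_10 = 11·170660694622 + 84162351987 = 1961429992829, q_10 = 11·7096098703 + 3499483921 = 81556569654 → 1961429992829/81556569654
APPEND 40: p_11 = 40·1961429992829 + 170660694622 = 78627860407782, q_11 = 40·81556569654 + 7096098703 = 3269358884863 → 78627860407782/3269358884863
APPEND 19: p_12 = 19·78627860407782 + 1961429992829 = 1495890777740687, q_12 = 19·3269358884863 + 81556569654 = 62199375382051 → 1495890777740687/62199375382051
APPEND 10: p_13 = 10·1495890777740687 + 78627860407782 = 15037535637814652, q_13 = 10·62199375382051 + 3269358884863 = 625263112705373 → 15037535637814652/625263112705373
APPEND 34: p_14 = 34·15037535637814652 + 1495890777740687 = 512772102463438855, q_14 = 34·625263112705373 + 62199375382051 = 21321145207364733 → 512772102463438855/21321145207364733
APPEND 23: p_15 = 23·512772102463438855 + 15037535637814652 = 11808795892296908317, q_15 = 23·21321145207364733 + 625263112705373 = 491011602882094232 → 11808795892296908317/491011602882094232
APPEND 18: p_16 = 18·11808795892296908317 + 512772102463438855 = 213071098163807788561, q_16 = 18·491011602882094232 + 21321145207364733 = 8859529997085060909 → 213071098163807788561/8859529997085060909
APPEND 20: p_17 = 20·213071098163807788561 + 11808795892296908317 = 4273230759168452679537, q_17 = 20·8859529997085060909 + 491011602882094232 = 177681611544583312412 → 4273230759168452679537/177681611544583312412
APPEND 2: p_18 = 2·4273230759168452679537 + 213071098163807788561 = 8759532616500713147635, q_18 = 2·177681611544583312412 + 8859529997085060909 = 364222753086251685733 → 8759532616500713147635/364222753086251685733
APPEND 15: p_19 = 15·8759532616500713147635 + 4273230759168452679537 = 135666220006679149894062, q_19 = 15·364222753086251685733 + 177681611544583312412 = 5641022907838358598407 → 135666220006679149894062/5641022907838358598407

17340/721
17821/741
2335990648/97130861
170660694622/7096098703
1961429992829/81556569654
1495890777740687/62199375382051
15037535637814652/625263112705373
512772102463438855/21321145207364733
11808795892296908317/491011602882094232
135666220006679149894062/5641022907838358598407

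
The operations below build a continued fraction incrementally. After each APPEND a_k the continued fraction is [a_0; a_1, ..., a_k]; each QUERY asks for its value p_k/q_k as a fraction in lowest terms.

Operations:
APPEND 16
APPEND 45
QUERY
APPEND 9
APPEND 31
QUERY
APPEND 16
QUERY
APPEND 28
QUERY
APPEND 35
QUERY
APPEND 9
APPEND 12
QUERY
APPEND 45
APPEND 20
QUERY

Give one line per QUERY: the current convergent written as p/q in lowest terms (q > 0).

721/45
202376/12631
3244521/202502
91048964/5682687
3189958261/199096547
348798038017/21769715867
314843045719577/19650465028367

APPEND 16: p_0 = 16·1 + 0 = 16, q_0 = 16·0 + 1 = 1 → 16/1
APPEND 45: p_1 = 45·16 + 1 = 721, q_1 = 45·1 + 0 = 45 → 721/45
APPEND 9: p_2 = 9·721 + 16 = 6505, q_2 = 9·45 + 1 = 406 → 6505/406
APPEND 31: p_3 = 31·6505 + 721 = 202376, q_3 = 31·406 + 45 = 12631 → 202376/12631
APPEND 16: p_4 = 16·202376 + 6505 = 3244521, q_4 = 16·12631 + 406 = 202502 → 3244521/202502
APPEND 28: p_5 = 28·3244521 + 202376 = 91048964, q_5 = 28·202502 + 12631 = 5682687 → 91048964/5682687
APPEND 35: p_6 = 35·91048964 + 3244521 = 3189958261, q_6 = 35·5682687 + 202502 = 199096547 → 3189958261/199096547
APPEND 9: p_7 = 9·3189958261 + 91048964 = 28800673313, q_7 = 9·199096547 + 5682687 = 1797551610 → 28800673313/1797551610
APPEND 12: p_8 = 12·28800673313 + 3189958261 = 348798038017, q_8 = 12·1797551610 + 199096547 = 21769715867 → 348798038017/21769715867
APPEND 45: p_9 = 45·348798038017 + 28800673313 = 15724712384078, q_9 = 45·21769715867 + 1797551610 = 981434765625 → 15724712384078/981434765625
APPEND 20: p_10 = 20·15724712384078 + 348798038017 = 314843045719577, q_10 = 20·981434765625 + 21769715867 = 19650465028367 → 314843045719577/19650465028367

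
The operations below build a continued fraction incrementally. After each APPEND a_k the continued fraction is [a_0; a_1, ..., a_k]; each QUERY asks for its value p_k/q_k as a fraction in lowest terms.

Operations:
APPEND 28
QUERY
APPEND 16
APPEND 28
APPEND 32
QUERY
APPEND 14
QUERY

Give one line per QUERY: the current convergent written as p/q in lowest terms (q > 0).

APPEND 28: p_0 = 28·1 + 0 = 28, q_0 = 28·0 + 1 = 1 → 28/1
APPEND 16: p_1 = 16·28 + 1 = 449, q_1 = 16·1 + 0 = 16 → 449/16
APPEND 28: p_2 = 28·449 + 28 = 12600, q_2 = 28·16 + 1 = 449 → 12600/449
APPEND 32: p_3 = 32·12600 + 449 = 403649, q_3 = 32·449 + 16 = 14384 → 403649/14384
APPEND 14: p_4 = 14·403649 + 12600 = 5663686, q_4 = 14·14384 + 449 = 201825 → 5663686/201825

28/1
403649/14384
5663686/201825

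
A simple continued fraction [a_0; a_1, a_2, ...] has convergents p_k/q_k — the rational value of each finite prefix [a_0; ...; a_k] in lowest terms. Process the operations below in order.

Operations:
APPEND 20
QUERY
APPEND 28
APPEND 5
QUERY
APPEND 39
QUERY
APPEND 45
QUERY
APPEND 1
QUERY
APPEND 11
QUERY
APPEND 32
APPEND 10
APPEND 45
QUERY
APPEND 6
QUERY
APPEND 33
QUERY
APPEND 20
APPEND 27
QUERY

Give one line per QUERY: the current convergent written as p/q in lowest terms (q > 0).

APPEND 20: p_0 = 20·1 + 0 = 20, q_0 = 20·0 + 1 = 1 → 20/1
APPEND 28: p_1 = 28·20 + 1 = 561, q_1 = 28·1 + 0 = 28 → 561/28
APPEND 5: p_2 = 5·561 + 20 = 2825, q_2 = 5·28 + 1 = 141 → 2825/141
APPEND 39: p_3 = 39·2825 + 561 = 110736, q_3 = 39·141 + 28 = 5527 → 110736/5527
APPEND 45: p_4 = 45·110736 + 2825 = 4985945, q_4 = 45·5527 + 141 = 248856 → 4985945/248856
APPEND 1: p_5 = 1·4985945 + 110736 = 5096681, q_5 = 1·248856 + 5527 = 254383 → 5096681/254383
APPEND 11: p_6 = 11·5096681 + 4985945 = 61049436, q_6 = 11·254383 + 248856 = 3047069 → 61049436/3047069
APPEND 32: p_7 = 32·61049436 + 5096681 = 1958678633, q_7 = 32·3047069 + 254383 = 97760591 → 1958678633/97760591
APPEND 10: p_8 = 10·1958678633 + 61049436 = 19647835766, q_8 = 10·97760591 + 3047069 = 980652979 → 19647835766/980652979
APPEND 45: p_9 = 45·19647835766 + 1958678633 = 886111288103, q_9 = 45·980652979 + 97760591 = 44227144646 → 886111288103/44227144646
APPEND 6: p_10 = 6·886111288103 + 19647835766 = 5336315564384, q_10 = 6·44227144646 + 980652979 = 266343520855 → 5336315564384/266343520855
APPEND 33: p_11 = 33·5336315564384 + 886111288103 = 176984524912775, q_11 = 33·266343520855 + 44227144646 = 8833563332861 → 176984524912775/8833563332861
APPEND 20: p_12 = 20·176984524912775 + 5336315564384 = 3545026813819884, q_12 = 20·8833563332861 + 266343520855 = 176937610178075 → 3545026813819884/176937610178075
APPEND 27: p_13 = 27·3545026813819884 + 176984524912775 = 95892708498049643, q_13 = 27·176937610178075 + 8833563332861 = 4786149038140886 → 95892708498049643/4786149038140886

20/1
2825/141
110736/5527
4985945/248856
5096681/254383
61049436/3047069
886111288103/44227144646
5336315564384/266343520855
176984524912775/8833563332861
95892708498049643/4786149038140886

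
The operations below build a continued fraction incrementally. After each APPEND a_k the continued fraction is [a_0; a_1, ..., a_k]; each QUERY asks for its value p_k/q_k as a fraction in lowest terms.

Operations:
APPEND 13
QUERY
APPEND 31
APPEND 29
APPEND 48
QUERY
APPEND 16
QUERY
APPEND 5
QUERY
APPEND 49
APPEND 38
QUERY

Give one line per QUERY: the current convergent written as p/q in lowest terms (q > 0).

13/1
563396/43231
9026065/692596
45693721/3506211
85470392693/6558389741

APPEND 13: p_0 = 13·1 + 0 = 13, q_0 = 13·0 + 1 = 1 → 13/1
APPEND 31: p_1 = 31·13 + 1 = 404, q_1 = 31·1 + 0 = 31 → 404/31
APPEND 29: p_2 = 29·404 + 13 = 11729, q_2 = 29·31 + 1 = 900 → 11729/900
APPEND 48: p_3 = 48·11729 + 404 = 563396, q_3 = 48·900 + 31 = 43231 → 563396/43231
APPEND 16: p_4 = 16·563396 + 11729 = 9026065, q_4 = 16·43231 + 900 = 692596 → 9026065/692596
APPEND 5: p_5 = 5·9026065 + 563396 = 45693721, q_5 = 5·692596 + 43231 = 3506211 → 45693721/3506211
APPEND 49: p_6 = 49·45693721 + 9026065 = 2248018394, q_6 = 49·3506211 + 692596 = 172496935 → 2248018394/172496935
APPEND 38: p_7 = 38·2248018394 + 45693721 = 85470392693, q_7 = 38·172496935 + 3506211 = 6558389741 → 85470392693/6558389741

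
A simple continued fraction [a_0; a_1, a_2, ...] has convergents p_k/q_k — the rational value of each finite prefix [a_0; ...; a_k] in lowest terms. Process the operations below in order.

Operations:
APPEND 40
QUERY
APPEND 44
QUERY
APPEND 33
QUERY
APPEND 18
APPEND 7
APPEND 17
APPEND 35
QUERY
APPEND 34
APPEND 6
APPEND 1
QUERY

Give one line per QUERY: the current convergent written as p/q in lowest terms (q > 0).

APPEND 40: p_0 = 40·1 + 0 = 40, q_0 = 40·0 + 1 = 1 → 40/1
APPEND 44: p_1 = 44·40 + 1 = 1761, q_1 = 44·1 + 0 = 44 → 1761/44
APPEND 33: p_2 = 33·1761 + 40 = 58153, q_2 = 33·44 + 1 = 1453 → 58153/1453
APPEND 18: p_3 = 18·58153 + 1761 = 1048515, q_3 = 18·1453 + 44 = 26198 → 1048515/26198
APPEND 7: p_4 = 7·1048515 + 58153 = 7397758, q_4 = 7·26198 + 1453 = 184839 → 7397758/184839
APPEND 17: p_5 = 17·7397758 + 1048515 = 126810401, q_5 = 17·184839 + 26198 = 3168461 → 126810401/3168461
APPEND 35: p_6 = 35·126810401 + 7397758 = 4445761793, q_6 = 35·3168461 + 184839 = 111080974 → 4445761793/111080974
APPEND 34: p_7 = 34·4445761793 + 126810401 = 151282711363, q_7 = 34·111080974 + 3168461 = 3779921577 → 151282711363/3779921577
APPEND 6: p_8 = 6·151282711363 + 4445761793 = 912142029971, q_8 = 6·3779921577 + 111080974 = 22790610436 → 912142029971/22790610436
APPEND 1: p_9 = 1·912142029971 + 151282711363 = 1063424741334, q_9 = 1·22790610436 + 3779921577 = 26570532013 → 1063424741334/26570532013

40/1
1761/44
58153/1453
4445761793/111080974
1063424741334/26570532013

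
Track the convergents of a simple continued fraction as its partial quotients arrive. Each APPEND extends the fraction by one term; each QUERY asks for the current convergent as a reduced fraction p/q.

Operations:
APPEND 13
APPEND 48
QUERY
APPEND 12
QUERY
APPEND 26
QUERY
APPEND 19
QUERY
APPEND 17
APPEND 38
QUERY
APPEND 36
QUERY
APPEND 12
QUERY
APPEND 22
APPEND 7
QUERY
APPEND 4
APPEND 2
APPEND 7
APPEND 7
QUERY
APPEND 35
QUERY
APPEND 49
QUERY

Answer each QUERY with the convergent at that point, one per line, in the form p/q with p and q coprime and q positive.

APPEND 13: p_0 = 13·1 + 0 = 13, q_0 = 13·0 + 1 = 1 → 13/1
APPEND 48: p_1 = 48·13 + 1 = 625, q_1 = 48·1 + 0 = 48 → 625/48
APPEND 12: p_2 = 12·625 + 13 = 7513, q_2 = 12·48 + 1 = 577 → 7513/577
APPEND 26: p_3 = 26·7513 + 625 = 195963, q_3 = 26·577 + 48 = 15050 → 195963/15050
APPEND 19: p_4 = 19·195963 + 7513 = 3730810, q_4 = 19·15050 + 577 = 286527 → 3730810/286527
APPEND 17: p_5 = 17·3730810 + 195963 = 63619733, q_5 = 17·286527 + 15050 = 4886009 → 63619733/4886009
APPEND 38: p_6 = 38·63619733 + 3730810 = 2421280664, q_6 = 38·4886009 + 286527 = 185954869 → 2421280664/185954869
APPEND 36: p_7 = 36·2421280664 + 63619733 = 87229723637, q_7 = 36·185954869 + 4886009 = 6699261293 → 87229723637/6699261293
APPEND 12: p_8 = 12·87229723637 + 2421280664 = 1049177964308, q_8 = 12·6699261293 + 185954869 = 80577090385 → 1049177964308/80577090385
APPEND 22: p_9 = 22·1049177964308 + 87229723637 = 23169144938413, q_9 = 22·80577090385 + 6699261293 = 1779395249763 → 23169144938413/1779395249763
APPEND 7: p_10 = 7·23169144938413 + 1049177964308 = 163233192533199, q_10 = 7·1779395249763 + 80577090385 = 12536343838726 → 163233192533199/12536343838726
APPEND 4: p_11 = 4·163233192533199 + 23169144938413 = 676101915071209, q_11 = 4·12536343838726 + 1779395249763 = 51924770604667 → 676101915071209/51924770604667
APPEND 2: p_12 = 2·676101915071209 + 163233192533199 = 1515437022675617, q_12 = 2·51924770604667 + 12536343838726 = 116385885048060 → 1515437022675617/116385885048060
APPEND 7: p_13 = 7·1515437022675617 + 676101915071209 = 11284161073800528, q_13 = 7·116385885048060 + 51924770604667 = 866625965941087 → 11284161073800528/866625965941087
APPEND 7: p_14 = 7·11284161073800528 + 1515437022675617 = 80504564539279313, q_14 = 7·866625965941087 + 116385885048060 = 6182767646635669 → 80504564539279313/6182767646635669
APPEND 35: p_15 = 35·80504564539279313 + 11284161073800528 = 2828943919948576483, q_15 = 35·6182767646635669 + 866625965941087 = 217263493598189502 → 2828943919948576483/217263493598189502
APPEND 49: p_16 = 49·2828943919948576483 + 80504564539279313 = 138698756642019526980, q_16 = 49·217263493598189502 + 6182767646635669 = 10652093953957921267 → 138698756642019526980/10652093953957921267

625/48
7513/577
195963/15050
3730810/286527
2421280664/185954869
87229723637/6699261293
1049177964308/80577090385
163233192533199/12536343838726
80504564539279313/6182767646635669
2828943919948576483/217263493598189502
138698756642019526980/10652093953957921267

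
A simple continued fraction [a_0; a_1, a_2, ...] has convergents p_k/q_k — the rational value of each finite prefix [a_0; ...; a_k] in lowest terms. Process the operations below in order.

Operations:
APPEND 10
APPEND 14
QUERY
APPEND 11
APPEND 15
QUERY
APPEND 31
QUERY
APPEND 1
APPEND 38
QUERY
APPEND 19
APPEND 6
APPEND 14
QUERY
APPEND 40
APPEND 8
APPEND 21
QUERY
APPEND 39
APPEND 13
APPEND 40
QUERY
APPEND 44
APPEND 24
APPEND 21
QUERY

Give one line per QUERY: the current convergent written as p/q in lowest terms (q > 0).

APPEND 10: p_0 = 10·1 + 0 = 10, q_0 = 10·0 + 1 = 1 → 10/1
APPEND 14: p_1 = 14·10 + 1 = 141, q_1 = 14·1 + 0 = 14 → 141/14
APPEND 11: p_2 = 11·141 + 10 = 1561, q_2 = 11·14 + 1 = 155 → 1561/155
APPEND 15: p_3 = 15·1561 + 141 = 23556, q_3 = 15·155 + 14 = 2339 → 23556/2339
APPEND 31: p_4 = 31·23556 + 1561 = 731797, q_4 = 31·2339 + 155 = 72664 → 731797/72664
APPEND 1: p_5 = 1·731797 + 23556 = 755353, q_5 = 1·72664 + 2339 = 75003 → 755353/75003
APPEND 38: p_6 = 38·755353 + 731797 = 29435211, q_6 = 38·75003 + 72664 = 2922778 → 29435211/2922778
APPEND 19: p_7 = 19·29435211 + 755353 = 560024362, q_7 = 19·2922778 + 75003 = 55607785 → 560024362/55607785
APPEND 6: p_8 = 6·560024362 + 29435211 = 3389581383, q_8 = 6·55607785 + 2922778 = 336569488 → 3389581383/336569488
APPEND 14: p_9 = 14·3389581383 + 560024362 = 48014163724, q_9 = 14·336569488 + 55607785 = 4767580617 → 48014163724/4767580617
APPEND 40: p_10 = 40·48014163724 + 3389581383 = 1923956130343, q_10 = 40·4767580617 + 336569488 = 191039794168 → 1923956130343/191039794168
APPEND 8: p_11 = 8·1923956130343 + 48014163724 = 15439663206468, q_11 = 8·191039794168 + 4767580617 = 1533085933961 → 15439663206468/1533085933961
APPEND 21: p_12 = 21·15439663206468 + 1923956130343 = 326156883466171, q_12 = 21·1533085933961 + 191039794168 = 32385844407349 → 326156883466171/32385844407349
APPEND 39: p_13 = 39·326156883466171 + 15439663206468 = 12735558118387137, q_13 = 39·32385844407349 + 1533085933961 = 1264581017820572 → 12735558118387137/1264581017820572
APPEND 13: p_14 = 13·12735558118387137 + 326156883466171 = 165888412422498952, q_14 = 13·1264581017820572 + 32385844407349 = 16471939076074785 → 165888412422498952/16471939076074785
APPEND 40: p_15 = 40·165888412422498952 + 12735558118387137 = 6648272055018345217, q_15 = 40·16471939076074785 + 1264581017820572 = 660142144060811972 → 6648272055018345217/660142144060811972
APPEND 44: p_16 = 44·6648272055018345217 + 165888412422498952 = 292689858833229688500, q_16 = 44·660142144060811972 + 16471939076074785 = 29062726277751801553 → 292689858833229688500/29062726277751801553
APPEND 24: p_17 = 24·292689858833229688500 + 6648272055018345217 = 7031204884052530869217, q_17 = 24·29062726277751801553 + 660142144060811972 = 698165572810104049244 → 7031204884052530869217/698165572810104049244
APPEND 21: p_18 = 21·7031204884052530869217 + 292689858833229688500 = 147947992423936377942057, q_18 = 21·698165572810104049244 + 29062726277751801553 = 14690539755289936835677 → 147947992423936377942057/14690539755289936835677

141/14
23556/2339
731797/72664
29435211/2922778
48014163724/4767580617
326156883466171/32385844407349
6648272055018345217/660142144060811972
147947992423936377942057/14690539755289936835677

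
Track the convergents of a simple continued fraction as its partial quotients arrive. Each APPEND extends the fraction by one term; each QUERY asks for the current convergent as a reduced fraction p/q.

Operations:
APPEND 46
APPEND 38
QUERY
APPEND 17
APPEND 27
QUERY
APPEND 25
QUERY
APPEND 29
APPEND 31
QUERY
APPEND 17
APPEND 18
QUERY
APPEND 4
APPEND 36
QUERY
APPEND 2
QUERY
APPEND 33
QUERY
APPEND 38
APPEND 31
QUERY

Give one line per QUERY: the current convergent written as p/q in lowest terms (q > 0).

1749/38
805782/17507
20174329/438322
18181875342/395032517
5592381233808/121504101929
822043677619092/17860312918529
1666766557915553/36213370526408
55825340088832341/1212901540289993
65869745728028712182/1431133530488220395

APPEND 46: p_0 = 46·1 + 0 = 46, q_0 = 46·0 + 1 = 1 → 46/1
APPEND 38: p_1 = 38·46 + 1 = 1749, q_1 = 38·1 + 0 = 38 → 1749/38
APPEND 17: p_2 = 17·1749 + 46 = 29779, q_2 = 17·38 + 1 = 647 → 29779/647
APPEND 27: p_3 = 27·29779 + 1749 = 805782, q_3 = 27·647 + 38 = 17507 → 805782/17507
APPEND 25: p_4 = 25·805782 + 29779 = 20174329, q_4 = 25·17507 + 647 = 438322 → 20174329/438322
APPEND 29: p_5 = 29·20174329 + 805782 = 585861323, q_5 = 29·438322 + 17507 = 12728845 → 585861323/12728845
APPEND 31: p_6 = 31·585861323 + 20174329 = 18181875342, q_6 = 31·12728845 + 438322 = 395032517 → 18181875342/395032517
APPEND 17: p_7 = 17·18181875342 + 585861323 = 309677742137, q_7 = 17·395032517 + 12728845 = 6728281634 → 309677742137/6728281634
APPEND 18: p_8 = 18·309677742137 + 18181875342 = 5592381233808, q_8 = 18·6728281634 + 395032517 = 121504101929 → 5592381233808/121504101929
APPEND 4: p_9 = 4·5592381233808 + 309677742137 = 22679202677369, q_9 = 4·121504101929 + 6728281634 = 492744689350 → 22679202677369/492744689350
APPEND 36: p_10 = 36·22679202677369 + 5592381233808 = 822043677619092, q_10 = 36·492744689350 + 121504101929 = 17860312918529 → 822043677619092/17860312918529
APPEND 2: p_11 = 2·822043677619092 + 22679202677369 = 1666766557915553, q_11 = 2·17860312918529 + 492744689350 = 36213370526408 → 1666766557915553/36213370526408
APPEND 33: p_12 = 33·1666766557915553 + 822043677619092 = 55825340088832341, q_12 = 33·36213370526408 + 17860312918529 = 1212901540289993 → 55825340088832341/1212901540289993
APPEND 38: p_13 = 38·55825340088832341 + 1666766557915553 = 2123029689933544511, q_13 = 38·1212901540289993 + 36213370526408 = 46126471901546142 → 2123029689933544511/46126471901546142
APPEND 31: p_14 = 31·2123029689933544511 + 55825340088832341 = 65869745728028712182, q_14 = 31·46126471901546142 + 1212901540289993 = 1431133530488220395 → 65869745728028712182/1431133530488220395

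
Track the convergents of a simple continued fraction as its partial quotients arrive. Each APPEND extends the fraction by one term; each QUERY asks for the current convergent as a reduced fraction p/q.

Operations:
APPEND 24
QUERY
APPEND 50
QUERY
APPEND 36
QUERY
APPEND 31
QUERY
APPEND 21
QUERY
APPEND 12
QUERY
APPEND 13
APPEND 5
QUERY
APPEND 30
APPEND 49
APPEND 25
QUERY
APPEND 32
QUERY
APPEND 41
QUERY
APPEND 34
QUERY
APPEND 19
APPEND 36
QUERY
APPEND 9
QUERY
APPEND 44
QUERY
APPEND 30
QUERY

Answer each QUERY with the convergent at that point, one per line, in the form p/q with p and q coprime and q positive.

APPEND 24: p_0 = 24·1 + 0 = 24, q_0 = 24·0 + 1 = 1 → 24/1
APPEND 50: p_1 = 50·24 + 1 = 1201, q_1 = 50·1 + 0 = 50 → 1201/50
APPEND 36: p_2 = 36·1201 + 24 = 43260, q_2 = 36·50 + 1 = 1801 → 43260/1801
APPEND 31: p_3 = 31·43260 + 1201 = 1342261, q_3 = 31·1801 + 50 = 55881 → 1342261/55881
APPEND 21: p_4 = 21·1342261 + 43260 = 28230741, q_4 = 21·55881 + 1801 = 1175302 → 28230741/1175302
APPEND 12: p_5 = 12·28230741 + 1342261 = 340111153, q_5 = 12·1175302 + 55881 = 14159505 → 340111153/14159505
APPEND 13: p_6 = 13·340111153 + 28230741 = 4449675730, q_6 = 13·14159505 + 1175302 = 185248867 → 4449675730/185248867
APPEND 5: p_7 = 5·4449675730 + 340111153 = 22588489803, q_7 = 5·185248867 + 14159505 = 940403840 → 22588489803/940403840
APPEND 30: p_8 = 30·22588489803 + 4449675730 = 682104369820, q_8 = 30·940403840 + 185248867 = 28397364067 → 682104369820/28397364067
APPEND 49: p_9 = 49·682104369820 + 22588489803 = 33445702610983, q_9 = 49·28397364067 + 940403840 = 1392411243123 → 33445702610983/1392411243123
APPEND 25: p_10 = 25·33445702610983 + 682104369820 = 836824669644395, q_10 = 25·1392411243123 + 28397364067 = 34838678442142 → 836824669644395/34838678442142
APPEND 32: p_11 = 32·836824669644395 + 33445702610983 = 26811835131231623, q_11 = 32·34838678442142 + 1392411243123 = 1116230121391667 → 26811835131231623/1116230121391667
APPEND 41: p_12 = 41·26811835131231623 + 836824669644395 = 1100122065050140938, q_12 = 41·1116230121391667 + 34838678442142 = 45800273655500489 → 1100122065050140938/45800273655500489
APPEND 34: p_13 = 34·1100122065050140938 + 26811835131231623 = 37430962046836023515, q_13 = 34·45800273655500489 + 1116230121391667 = 1558325534408408293 → 37430962046836023515/1558325534408408293
APPEND 19: p_14 = 19·37430962046836023515 + 1100122065050140938 = 712288400954934587723, q_14 = 19·1558325534408408293 + 45800273655500489 = 29653985427415258056 → 712288400954934587723/29653985427415258056
APPEND 36: p_15 = 36·712288400954934587723 + 37430962046836023515 = 25679813396424481181543, q_15 = 36·29653985427415258056 + 1558325534408408293 = 1069101800921357698309 → 25679813396424481181543/1069101800921357698309
APPEND 9: p_16 = 9·25679813396424481181543 + 712288400954934587723 = 231830608968775265221610, q_16 = 9·1069101800921357698309 + 29653985427415258056 = 9651570193719634542837 → 231830608968775265221610/9651570193719634542837
APPEND 44: p_17 = 44·231830608968775265221610 + 25679813396424481181543 = 10226226608022536150932383, q_17 = 44·9651570193719634542837 + 1069101800921357698309 = 425738190324585277583137 → 10226226608022536150932383/425738190324585277583137
APPEND 30: p_18 = 30·10226226608022536150932383 + 231830608968775265221610 = 307018628849644859793193100, q_18 = 30·425738190324585277583137 + 9651570193719634542837 = 12781797279931277962036947 → 307018628849644859793193100/12781797279931277962036947

24/1
1201/50
43260/1801
1342261/55881
28230741/1175302
340111153/14159505
22588489803/940403840
836824669644395/34838678442142
26811835131231623/1116230121391667
1100122065050140938/45800273655500489
37430962046836023515/1558325534408408293
25679813396424481181543/1069101800921357698309
231830608968775265221610/9651570193719634542837
10226226608022536150932383/425738190324585277583137
307018628849644859793193100/12781797279931277962036947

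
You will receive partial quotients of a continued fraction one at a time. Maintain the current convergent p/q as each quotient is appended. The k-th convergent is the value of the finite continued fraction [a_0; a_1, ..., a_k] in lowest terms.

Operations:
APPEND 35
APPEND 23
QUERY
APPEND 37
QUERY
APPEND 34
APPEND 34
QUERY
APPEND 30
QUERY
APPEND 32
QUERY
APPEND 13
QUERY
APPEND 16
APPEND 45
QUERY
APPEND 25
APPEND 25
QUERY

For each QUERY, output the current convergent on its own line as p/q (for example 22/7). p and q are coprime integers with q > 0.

806/23
29857/852
34571953/986546
1038174534/29625371
33256157041/948998418
433368216067/12366604805
313955010851152/8959026993215
196710015483173977/5613321264635040

APPEND 35: p_0 = 35·1 + 0 = 35, q_0 = 35·0 + 1 = 1 → 35/1
APPEND 23: p_1 = 23·35 + 1 = 806, q_1 = 23·1 + 0 = 23 → 806/23
APPEND 37: p_2 = 37·806 + 35 = 29857, q_2 = 37·23 + 1 = 852 → 29857/852
APPEND 34: p_3 = 34·29857 + 806 = 1015944, q_3 = 34·852 + 23 = 28991 → 1015944/28991
APPEND 34: p_4 = 34·1015944 + 29857 = 34571953, q_4 = 34·28991 + 852 = 986546 → 34571953/986546
APPEND 30: p_5 = 30·34571953 + 1015944 = 1038174534, q_5 = 30·986546 + 28991 = 29625371 → 1038174534/29625371
APPEND 32: p_6 = 32·1038174534 + 34571953 = 33256157041, q_6 = 32·29625371 + 986546 = 948998418 → 33256157041/948998418
APPEND 13: p_7 = 13·33256157041 + 1038174534 = 433368216067, q_7 = 13·948998418 + 29625371 = 12366604805 → 433368216067/12366604805
APPEND 16: p_8 = 16·433368216067 + 33256157041 = 6967147614113, q_8 = 16·12366604805 + 948998418 = 198814675298 → 6967147614113/198814675298
APPEND 45: p_9 = 45·6967147614113 + 433368216067 = 313955010851152, q_9 = 45·198814675298 + 12366604805 = 8959026993215 → 313955010851152/8959026993215
APPEND 25: p_10 = 25·313955010851152 + 6967147614113 = 7855842418892913, q_10 = 25·8959026993215 + 198814675298 = 224174489505673 → 7855842418892913/224174489505673
APPEND 25: p_11 = 25·7855842418892913 + 313955010851152 = 196710015483173977, q_11 = 25·224174489505673 + 8959026993215 = 5613321264635040 → 196710015483173977/5613321264635040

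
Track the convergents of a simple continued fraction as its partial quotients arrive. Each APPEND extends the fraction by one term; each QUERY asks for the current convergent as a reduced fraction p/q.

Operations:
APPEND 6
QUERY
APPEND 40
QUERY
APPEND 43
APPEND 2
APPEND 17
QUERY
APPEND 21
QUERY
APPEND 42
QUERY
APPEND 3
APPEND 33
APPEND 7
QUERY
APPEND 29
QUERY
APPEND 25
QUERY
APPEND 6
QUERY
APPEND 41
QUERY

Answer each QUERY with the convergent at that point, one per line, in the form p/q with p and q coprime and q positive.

6/1
241/40
367012/60915
7728231/1282697
324952714/53934189
230234707534/38213320571
6709556821509/1113622044460
167969155245259/27878764432071
1014524488293063/168386208636886
41763473175260842/6931713318544397

APPEND 6: p_0 = 6·1 + 0 = 6, q_0 = 6·0 + 1 = 1 → 6/1
APPEND 40: p_1 = 40·6 + 1 = 241, q_1 = 40·1 + 0 = 40 → 241/40
APPEND 43: p_2 = 43·241 + 6 = 10369, q_2 = 43·40 + 1 = 1721 → 10369/1721
APPEND 2: p_3 = 2·10369 + 241 = 20979, q_3 = 2·1721 + 40 = 3482 → 20979/3482
APPEND 17: p_4 = 17·20979 + 10369 = 367012, q_4 = 17·3482 + 1721 = 60915 → 367012/60915
APPEND 21: p_5 = 21·367012 + 20979 = 7728231, q_5 = 21·60915 + 3482 = 1282697 → 7728231/1282697
APPEND 42: p_6 = 42·7728231 + 367012 = 324952714, q_6 = 42·1282697 + 60915 = 53934189 → 324952714/53934189
APPEND 3: p_7 = 3·324952714 + 7728231 = 982586373, q_7 = 3·53934189 + 1282697 = 163085264 → 982586373/163085264
APPEND 33: p_8 = 33·982586373 + 324952714 = 32750303023, q_8 = 33·163085264 + 53934189 = 5435747901 → 32750303023/5435747901
APPEND 7: p_9 = 7·32750303023 + 982586373 = 230234707534, q_9 = 7·5435747901 + 163085264 = 38213320571 → 230234707534/38213320571
APPEND 29: p_10 = 29·230234707534 + 32750303023 = 6709556821509, q_10 = 29·38213320571 + 5435747901 = 1113622044460 → 6709556821509/1113622044460
APPEND 25: p_11 = 25·6709556821509 + 230234707534 = 167969155245259, q_11 = 25·1113622044460 + 38213320571 = 27878764432071 → 167969155245259/27878764432071
APPEND 6: p_12 = 6·167969155245259 + 6709556821509 = 1014524488293063, q_12 = 6·27878764432071 + 1113622044460 = 168386208636886 → 1014524488293063/168386208636886
APPEND 41: p_13 = 41·1014524488293063 + 167969155245259 = 41763473175260842, q_13 = 41·168386208636886 + 27878764432071 = 6931713318544397 → 41763473175260842/6931713318544397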